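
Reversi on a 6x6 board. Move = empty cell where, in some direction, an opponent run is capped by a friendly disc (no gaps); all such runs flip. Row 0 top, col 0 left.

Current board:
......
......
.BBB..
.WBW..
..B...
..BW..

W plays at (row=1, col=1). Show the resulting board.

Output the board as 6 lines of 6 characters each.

Answer: ......
.W....
.WWB..
.WBW..
..B...
..BW..

Derivation:
Place W at (1,1); scan 8 dirs for brackets.
Dir NW: first cell '.' (not opp) -> no flip
Dir N: first cell '.' (not opp) -> no flip
Dir NE: first cell '.' (not opp) -> no flip
Dir W: first cell '.' (not opp) -> no flip
Dir E: first cell '.' (not opp) -> no flip
Dir SW: first cell '.' (not opp) -> no flip
Dir S: opp run (2,1) capped by W -> flip
Dir SE: opp run (2,2) capped by W -> flip
All flips: (2,1) (2,2)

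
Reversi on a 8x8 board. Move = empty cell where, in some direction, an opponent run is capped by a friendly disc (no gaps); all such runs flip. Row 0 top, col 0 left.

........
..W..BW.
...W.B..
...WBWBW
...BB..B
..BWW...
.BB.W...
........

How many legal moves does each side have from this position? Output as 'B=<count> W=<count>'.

Answer: B=13 W=10

Derivation:
-- B to move --
(0,1): flips 2 -> legal
(0,2): no bracket -> illegal
(0,3): no bracket -> illegal
(0,5): no bracket -> illegal
(0,6): no bracket -> illegal
(0,7): flips 1 -> legal
(1,1): no bracket -> illegal
(1,3): flips 2 -> legal
(1,4): no bracket -> illegal
(1,7): flips 1 -> legal
(2,1): no bracket -> illegal
(2,2): flips 1 -> legal
(2,4): no bracket -> illegal
(2,6): flips 1 -> legal
(2,7): flips 1 -> legal
(3,2): flips 1 -> legal
(4,2): no bracket -> illegal
(4,5): flips 1 -> legal
(4,6): no bracket -> illegal
(5,5): flips 2 -> legal
(6,3): flips 1 -> legal
(6,5): flips 1 -> legal
(7,3): no bracket -> illegal
(7,4): flips 2 -> legal
(7,5): no bracket -> illegal
B mobility = 13
-- W to move --
(0,4): no bracket -> illegal
(0,5): flips 2 -> legal
(0,6): no bracket -> illegal
(1,4): flips 1 -> legal
(2,4): flips 2 -> legal
(2,6): no bracket -> illegal
(2,7): no bracket -> illegal
(3,2): flips 1 -> legal
(4,1): no bracket -> illegal
(4,2): no bracket -> illegal
(4,5): flips 1 -> legal
(4,6): no bracket -> illegal
(5,0): no bracket -> illegal
(5,1): flips 1 -> legal
(5,5): flips 1 -> legal
(5,6): no bracket -> illegal
(5,7): flips 1 -> legal
(6,0): no bracket -> illegal
(6,3): no bracket -> illegal
(7,0): flips 5 -> legal
(7,1): flips 1 -> legal
(7,2): no bracket -> illegal
(7,3): no bracket -> illegal
W mobility = 10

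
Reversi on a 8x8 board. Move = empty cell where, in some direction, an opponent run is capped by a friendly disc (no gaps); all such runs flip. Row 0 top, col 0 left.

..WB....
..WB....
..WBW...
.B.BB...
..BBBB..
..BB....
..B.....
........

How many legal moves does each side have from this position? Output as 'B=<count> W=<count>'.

Answer: B=7 W=7

Derivation:
-- B to move --
(0,1): flips 2 -> legal
(1,1): flips 2 -> legal
(1,4): flips 1 -> legal
(1,5): flips 1 -> legal
(2,1): flips 2 -> legal
(2,5): flips 1 -> legal
(3,2): no bracket -> illegal
(3,5): flips 1 -> legal
B mobility = 7
-- W to move --
(0,4): flips 2 -> legal
(1,4): flips 1 -> legal
(2,0): no bracket -> illegal
(2,1): no bracket -> illegal
(2,5): no bracket -> illegal
(3,0): no bracket -> illegal
(3,2): no bracket -> illegal
(3,5): no bracket -> illegal
(3,6): no bracket -> illegal
(4,0): flips 1 -> legal
(4,1): no bracket -> illegal
(4,6): no bracket -> illegal
(5,1): flips 2 -> legal
(5,4): flips 2 -> legal
(5,5): flips 2 -> legal
(5,6): flips 3 -> legal
(6,1): no bracket -> illegal
(6,3): no bracket -> illegal
(6,4): no bracket -> illegal
(7,1): no bracket -> illegal
(7,2): no bracket -> illegal
(7,3): no bracket -> illegal
W mobility = 7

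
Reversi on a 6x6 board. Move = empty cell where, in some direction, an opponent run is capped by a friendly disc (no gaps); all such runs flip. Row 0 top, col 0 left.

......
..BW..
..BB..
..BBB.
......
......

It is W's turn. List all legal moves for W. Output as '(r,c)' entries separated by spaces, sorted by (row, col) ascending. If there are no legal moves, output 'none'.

Answer: (1,1) (3,1) (4,3)

Derivation:
(0,1): no bracket -> illegal
(0,2): no bracket -> illegal
(0,3): no bracket -> illegal
(1,1): flips 1 -> legal
(1,4): no bracket -> illegal
(2,1): no bracket -> illegal
(2,4): no bracket -> illegal
(2,5): no bracket -> illegal
(3,1): flips 1 -> legal
(3,5): no bracket -> illegal
(4,1): no bracket -> illegal
(4,2): no bracket -> illegal
(4,3): flips 2 -> legal
(4,4): no bracket -> illegal
(4,5): no bracket -> illegal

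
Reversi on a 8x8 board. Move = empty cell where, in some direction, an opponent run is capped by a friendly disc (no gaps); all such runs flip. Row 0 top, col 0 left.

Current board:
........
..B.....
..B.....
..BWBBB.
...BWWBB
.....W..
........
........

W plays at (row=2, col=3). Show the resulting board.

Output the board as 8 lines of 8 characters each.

Place W at (2,3); scan 8 dirs for brackets.
Dir NW: opp run (1,2), next='.' -> no flip
Dir N: first cell '.' (not opp) -> no flip
Dir NE: first cell '.' (not opp) -> no flip
Dir W: opp run (2,2), next='.' -> no flip
Dir E: first cell '.' (not opp) -> no flip
Dir SW: opp run (3,2), next='.' -> no flip
Dir S: first cell 'W' (not opp) -> no flip
Dir SE: opp run (3,4) capped by W -> flip
All flips: (3,4)

Answer: ........
..B.....
..BW....
..BWWBB.
...BWWBB
.....W..
........
........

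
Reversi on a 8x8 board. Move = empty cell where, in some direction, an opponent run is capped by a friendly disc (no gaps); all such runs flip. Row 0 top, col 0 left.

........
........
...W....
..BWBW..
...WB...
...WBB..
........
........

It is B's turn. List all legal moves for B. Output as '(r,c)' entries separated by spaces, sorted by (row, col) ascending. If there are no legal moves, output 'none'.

(1,2): flips 1 -> legal
(1,3): no bracket -> illegal
(1,4): flips 1 -> legal
(2,2): flips 1 -> legal
(2,4): no bracket -> illegal
(2,5): no bracket -> illegal
(2,6): flips 1 -> legal
(3,6): flips 1 -> legal
(4,2): flips 1 -> legal
(4,5): no bracket -> illegal
(4,6): no bracket -> illegal
(5,2): flips 2 -> legal
(6,2): flips 1 -> legal
(6,3): no bracket -> illegal
(6,4): no bracket -> illegal

Answer: (1,2) (1,4) (2,2) (2,6) (3,6) (4,2) (5,2) (6,2)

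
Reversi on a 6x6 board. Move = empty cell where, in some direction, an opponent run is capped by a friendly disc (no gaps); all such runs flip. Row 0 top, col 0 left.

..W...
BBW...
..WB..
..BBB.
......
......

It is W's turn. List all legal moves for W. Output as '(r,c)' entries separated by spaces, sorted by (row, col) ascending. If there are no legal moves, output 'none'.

(0,0): flips 1 -> legal
(0,1): no bracket -> illegal
(1,3): no bracket -> illegal
(1,4): no bracket -> illegal
(2,0): flips 1 -> legal
(2,1): no bracket -> illegal
(2,4): flips 1 -> legal
(2,5): no bracket -> illegal
(3,1): no bracket -> illegal
(3,5): no bracket -> illegal
(4,1): no bracket -> illegal
(4,2): flips 1 -> legal
(4,3): no bracket -> illegal
(4,4): flips 1 -> legal
(4,5): flips 2 -> legal

Answer: (0,0) (2,0) (2,4) (4,2) (4,4) (4,5)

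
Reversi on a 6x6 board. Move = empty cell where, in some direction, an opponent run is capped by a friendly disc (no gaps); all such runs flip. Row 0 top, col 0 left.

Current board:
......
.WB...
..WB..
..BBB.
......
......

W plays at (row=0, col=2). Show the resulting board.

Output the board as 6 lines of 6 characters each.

Place W at (0,2); scan 8 dirs for brackets.
Dir NW: edge -> no flip
Dir N: edge -> no flip
Dir NE: edge -> no flip
Dir W: first cell '.' (not opp) -> no flip
Dir E: first cell '.' (not opp) -> no flip
Dir SW: first cell 'W' (not opp) -> no flip
Dir S: opp run (1,2) capped by W -> flip
Dir SE: first cell '.' (not opp) -> no flip
All flips: (1,2)

Answer: ..W...
.WW...
..WB..
..BBB.
......
......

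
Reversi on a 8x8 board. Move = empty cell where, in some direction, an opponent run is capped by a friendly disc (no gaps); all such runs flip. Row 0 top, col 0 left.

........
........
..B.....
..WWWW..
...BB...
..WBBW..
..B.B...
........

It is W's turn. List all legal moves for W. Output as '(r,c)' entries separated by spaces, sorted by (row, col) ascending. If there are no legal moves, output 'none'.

Answer: (1,1) (1,2) (6,3) (6,5) (7,1) (7,2) (7,3) (7,4)

Derivation:
(1,1): flips 1 -> legal
(1,2): flips 1 -> legal
(1,3): no bracket -> illegal
(2,1): no bracket -> illegal
(2,3): no bracket -> illegal
(3,1): no bracket -> illegal
(4,2): no bracket -> illegal
(4,5): no bracket -> illegal
(5,1): no bracket -> illegal
(6,1): no bracket -> illegal
(6,3): flips 2 -> legal
(6,5): flips 2 -> legal
(7,1): flips 3 -> legal
(7,2): flips 1 -> legal
(7,3): flips 1 -> legal
(7,4): flips 3 -> legal
(7,5): no bracket -> illegal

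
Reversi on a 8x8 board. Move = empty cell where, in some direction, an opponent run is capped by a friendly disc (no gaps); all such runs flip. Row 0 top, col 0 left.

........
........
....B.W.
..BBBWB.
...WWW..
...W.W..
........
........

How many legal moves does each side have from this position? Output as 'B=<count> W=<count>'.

-- B to move --
(1,5): no bracket -> illegal
(1,6): flips 1 -> legal
(1,7): no bracket -> illegal
(2,5): no bracket -> illegal
(2,7): no bracket -> illegal
(3,7): no bracket -> illegal
(4,2): no bracket -> illegal
(4,6): flips 1 -> legal
(5,2): flips 1 -> legal
(5,4): flips 3 -> legal
(5,6): flips 1 -> legal
(6,2): no bracket -> illegal
(6,3): flips 2 -> legal
(6,4): no bracket -> illegal
(6,5): no bracket -> illegal
(6,6): flips 2 -> legal
B mobility = 7
-- W to move --
(1,3): flips 1 -> legal
(1,4): flips 2 -> legal
(1,5): no bracket -> illegal
(2,1): flips 1 -> legal
(2,2): flips 1 -> legal
(2,3): flips 2 -> legal
(2,5): flips 1 -> legal
(2,7): flips 1 -> legal
(3,1): flips 3 -> legal
(3,7): flips 1 -> legal
(4,1): no bracket -> illegal
(4,2): no bracket -> illegal
(4,6): flips 1 -> legal
(4,7): no bracket -> illegal
W mobility = 10

Answer: B=7 W=10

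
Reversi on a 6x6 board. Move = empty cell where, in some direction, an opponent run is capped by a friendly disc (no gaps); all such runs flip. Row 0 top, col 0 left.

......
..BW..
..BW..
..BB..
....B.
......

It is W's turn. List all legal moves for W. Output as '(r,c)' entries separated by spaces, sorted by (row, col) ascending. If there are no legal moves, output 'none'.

(0,1): flips 1 -> legal
(0,2): no bracket -> illegal
(0,3): no bracket -> illegal
(1,1): flips 1 -> legal
(2,1): flips 1 -> legal
(2,4): no bracket -> illegal
(3,1): flips 1 -> legal
(3,4): no bracket -> illegal
(3,5): no bracket -> illegal
(4,1): flips 1 -> legal
(4,2): no bracket -> illegal
(4,3): flips 1 -> legal
(4,5): no bracket -> illegal
(5,3): no bracket -> illegal
(5,4): no bracket -> illegal
(5,5): no bracket -> illegal

Answer: (0,1) (1,1) (2,1) (3,1) (4,1) (4,3)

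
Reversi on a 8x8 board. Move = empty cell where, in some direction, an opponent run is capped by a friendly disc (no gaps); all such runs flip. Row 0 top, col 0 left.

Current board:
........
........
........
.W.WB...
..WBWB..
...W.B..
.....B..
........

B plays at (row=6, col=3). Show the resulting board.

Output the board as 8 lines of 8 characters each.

Answer: ........
........
........
.W.WB...
..WBWB..
...B.B..
...B.B..
........

Derivation:
Place B at (6,3); scan 8 dirs for brackets.
Dir NW: first cell '.' (not opp) -> no flip
Dir N: opp run (5,3) capped by B -> flip
Dir NE: first cell '.' (not opp) -> no flip
Dir W: first cell '.' (not opp) -> no flip
Dir E: first cell '.' (not opp) -> no flip
Dir SW: first cell '.' (not opp) -> no flip
Dir S: first cell '.' (not opp) -> no flip
Dir SE: first cell '.' (not opp) -> no flip
All flips: (5,3)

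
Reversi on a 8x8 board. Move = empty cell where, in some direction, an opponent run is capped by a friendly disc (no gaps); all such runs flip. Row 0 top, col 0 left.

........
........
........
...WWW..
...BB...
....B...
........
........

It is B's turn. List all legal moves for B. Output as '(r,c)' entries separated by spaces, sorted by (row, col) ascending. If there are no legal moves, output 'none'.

(2,2): flips 1 -> legal
(2,3): flips 1 -> legal
(2,4): flips 1 -> legal
(2,5): flips 1 -> legal
(2,6): flips 1 -> legal
(3,2): no bracket -> illegal
(3,6): no bracket -> illegal
(4,2): no bracket -> illegal
(4,5): no bracket -> illegal
(4,6): no bracket -> illegal

Answer: (2,2) (2,3) (2,4) (2,5) (2,6)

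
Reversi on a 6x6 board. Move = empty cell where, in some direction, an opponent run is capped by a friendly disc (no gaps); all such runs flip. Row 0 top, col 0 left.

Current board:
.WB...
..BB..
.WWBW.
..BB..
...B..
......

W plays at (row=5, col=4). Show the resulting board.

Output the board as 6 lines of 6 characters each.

Answer: .WB...
..BB..
.WWBW.
..WB..
...W..
....W.

Derivation:
Place W at (5,4); scan 8 dirs for brackets.
Dir NW: opp run (4,3) (3,2) capped by W -> flip
Dir N: first cell '.' (not opp) -> no flip
Dir NE: first cell '.' (not opp) -> no flip
Dir W: first cell '.' (not opp) -> no flip
Dir E: first cell '.' (not opp) -> no flip
Dir SW: edge -> no flip
Dir S: edge -> no flip
Dir SE: edge -> no flip
All flips: (3,2) (4,3)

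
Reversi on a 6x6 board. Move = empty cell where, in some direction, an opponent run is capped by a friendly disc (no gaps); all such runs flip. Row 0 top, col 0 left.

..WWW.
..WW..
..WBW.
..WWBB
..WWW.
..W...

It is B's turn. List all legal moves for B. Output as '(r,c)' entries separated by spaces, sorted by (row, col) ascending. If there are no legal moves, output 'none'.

(0,1): flips 1 -> legal
(0,5): no bracket -> illegal
(1,1): no bracket -> illegal
(1,4): flips 1 -> legal
(1,5): no bracket -> illegal
(2,1): flips 1 -> legal
(2,5): flips 1 -> legal
(3,1): flips 2 -> legal
(4,1): flips 1 -> legal
(4,5): no bracket -> illegal
(5,1): no bracket -> illegal
(5,3): flips 3 -> legal
(5,4): flips 1 -> legal
(5,5): no bracket -> illegal

Answer: (0,1) (1,4) (2,1) (2,5) (3,1) (4,1) (5,3) (5,4)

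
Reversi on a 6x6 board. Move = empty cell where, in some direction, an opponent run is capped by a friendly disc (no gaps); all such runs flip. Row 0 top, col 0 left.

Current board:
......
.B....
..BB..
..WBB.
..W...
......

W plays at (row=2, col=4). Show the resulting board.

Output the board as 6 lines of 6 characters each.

Answer: ......
.B....
..BBW.
..WWB.
..W...
......

Derivation:
Place W at (2,4); scan 8 dirs for brackets.
Dir NW: first cell '.' (not opp) -> no flip
Dir N: first cell '.' (not opp) -> no flip
Dir NE: first cell '.' (not opp) -> no flip
Dir W: opp run (2,3) (2,2), next='.' -> no flip
Dir E: first cell '.' (not opp) -> no flip
Dir SW: opp run (3,3) capped by W -> flip
Dir S: opp run (3,4), next='.' -> no flip
Dir SE: first cell '.' (not opp) -> no flip
All flips: (3,3)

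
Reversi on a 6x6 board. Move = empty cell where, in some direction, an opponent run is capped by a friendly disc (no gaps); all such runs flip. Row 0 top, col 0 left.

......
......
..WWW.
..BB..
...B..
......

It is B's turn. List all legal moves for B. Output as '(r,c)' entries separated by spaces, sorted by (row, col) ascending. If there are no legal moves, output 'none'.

(1,1): flips 1 -> legal
(1,2): flips 1 -> legal
(1,3): flips 1 -> legal
(1,4): flips 1 -> legal
(1,5): flips 1 -> legal
(2,1): no bracket -> illegal
(2,5): no bracket -> illegal
(3,1): no bracket -> illegal
(3,4): no bracket -> illegal
(3,5): no bracket -> illegal

Answer: (1,1) (1,2) (1,3) (1,4) (1,5)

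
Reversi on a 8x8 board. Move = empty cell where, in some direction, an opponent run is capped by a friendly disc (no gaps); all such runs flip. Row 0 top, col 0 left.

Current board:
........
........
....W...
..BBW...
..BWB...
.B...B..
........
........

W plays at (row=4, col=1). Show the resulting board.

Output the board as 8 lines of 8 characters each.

Place W at (4,1); scan 8 dirs for brackets.
Dir NW: first cell '.' (not opp) -> no flip
Dir N: first cell '.' (not opp) -> no flip
Dir NE: opp run (3,2), next='.' -> no flip
Dir W: first cell '.' (not opp) -> no flip
Dir E: opp run (4,2) capped by W -> flip
Dir SW: first cell '.' (not opp) -> no flip
Dir S: opp run (5,1), next='.' -> no flip
Dir SE: first cell '.' (not opp) -> no flip
All flips: (4,2)

Answer: ........
........
....W...
..BBW...
.WWWB...
.B...B..
........
........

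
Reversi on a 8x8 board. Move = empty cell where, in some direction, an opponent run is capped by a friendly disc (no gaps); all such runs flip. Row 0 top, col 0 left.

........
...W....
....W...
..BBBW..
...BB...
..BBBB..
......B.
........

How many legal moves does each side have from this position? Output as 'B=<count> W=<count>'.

-- B to move --
(0,2): no bracket -> illegal
(0,3): no bracket -> illegal
(0,4): no bracket -> illegal
(1,2): no bracket -> illegal
(1,4): flips 1 -> legal
(1,5): flips 1 -> legal
(2,2): no bracket -> illegal
(2,3): no bracket -> illegal
(2,5): no bracket -> illegal
(2,6): flips 1 -> legal
(3,6): flips 1 -> legal
(4,5): no bracket -> illegal
(4,6): no bracket -> illegal
B mobility = 4
-- W to move --
(2,1): no bracket -> illegal
(2,2): no bracket -> illegal
(2,3): no bracket -> illegal
(2,5): no bracket -> illegal
(3,1): flips 3 -> legal
(4,1): no bracket -> illegal
(4,2): flips 1 -> legal
(4,5): no bracket -> illegal
(4,6): no bracket -> illegal
(5,1): no bracket -> illegal
(5,6): no bracket -> illegal
(5,7): no bracket -> illegal
(6,1): no bracket -> illegal
(6,2): flips 2 -> legal
(6,3): no bracket -> illegal
(6,4): flips 3 -> legal
(6,5): no bracket -> illegal
(6,7): no bracket -> illegal
(7,5): no bracket -> illegal
(7,6): no bracket -> illegal
(7,7): no bracket -> illegal
W mobility = 4

Answer: B=4 W=4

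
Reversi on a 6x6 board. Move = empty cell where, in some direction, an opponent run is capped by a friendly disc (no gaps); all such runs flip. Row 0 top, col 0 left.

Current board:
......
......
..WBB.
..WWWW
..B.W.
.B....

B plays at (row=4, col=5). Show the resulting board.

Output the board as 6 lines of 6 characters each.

Place B at (4,5); scan 8 dirs for brackets.
Dir NW: opp run (3,4) capped by B -> flip
Dir N: opp run (3,5), next='.' -> no flip
Dir NE: edge -> no flip
Dir W: opp run (4,4), next='.' -> no flip
Dir E: edge -> no flip
Dir SW: first cell '.' (not opp) -> no flip
Dir S: first cell '.' (not opp) -> no flip
Dir SE: edge -> no flip
All flips: (3,4)

Answer: ......
......
..WBB.
..WWBW
..B.WB
.B....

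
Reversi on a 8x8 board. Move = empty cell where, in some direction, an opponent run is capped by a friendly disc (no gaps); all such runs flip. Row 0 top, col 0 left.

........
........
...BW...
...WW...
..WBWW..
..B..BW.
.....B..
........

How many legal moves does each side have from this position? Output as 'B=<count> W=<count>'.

-- B to move --
(1,3): no bracket -> illegal
(1,4): no bracket -> illegal
(1,5): no bracket -> illegal
(2,2): flips 2 -> legal
(2,5): flips 2 -> legal
(3,1): no bracket -> illegal
(3,2): flips 1 -> legal
(3,5): flips 1 -> legal
(3,6): no bracket -> illegal
(4,1): flips 1 -> legal
(4,6): flips 2 -> legal
(4,7): flips 1 -> legal
(5,1): no bracket -> illegal
(5,3): no bracket -> illegal
(5,4): no bracket -> illegal
(5,7): flips 1 -> legal
(6,6): no bracket -> illegal
(6,7): flips 3 -> legal
B mobility = 9
-- W to move --
(1,2): flips 1 -> legal
(1,3): flips 1 -> legal
(1,4): no bracket -> illegal
(2,2): flips 1 -> legal
(3,2): no bracket -> illegal
(4,1): no bracket -> illegal
(4,6): no bracket -> illegal
(5,1): no bracket -> illegal
(5,3): flips 1 -> legal
(5,4): flips 1 -> legal
(6,1): flips 2 -> legal
(6,2): flips 1 -> legal
(6,3): no bracket -> illegal
(6,4): no bracket -> illegal
(6,6): flips 1 -> legal
(7,4): flips 1 -> legal
(7,5): flips 2 -> legal
(7,6): no bracket -> illegal
W mobility = 10

Answer: B=9 W=10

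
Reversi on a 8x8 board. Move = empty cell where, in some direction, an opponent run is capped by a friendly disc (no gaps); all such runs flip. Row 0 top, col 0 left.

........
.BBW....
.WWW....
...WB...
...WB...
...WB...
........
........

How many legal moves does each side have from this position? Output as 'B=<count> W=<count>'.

-- B to move --
(0,2): no bracket -> illegal
(0,3): no bracket -> illegal
(0,4): no bracket -> illegal
(1,0): no bracket -> illegal
(1,4): flips 1 -> legal
(2,0): no bracket -> illegal
(2,4): no bracket -> illegal
(3,0): flips 1 -> legal
(3,1): flips 1 -> legal
(3,2): flips 3 -> legal
(4,2): flips 1 -> legal
(5,2): flips 2 -> legal
(6,2): flips 1 -> legal
(6,3): no bracket -> illegal
(6,4): no bracket -> illegal
B mobility = 7
-- W to move --
(0,0): flips 1 -> legal
(0,1): flips 2 -> legal
(0,2): flips 1 -> legal
(0,3): flips 1 -> legal
(1,0): flips 2 -> legal
(2,0): no bracket -> illegal
(2,4): no bracket -> illegal
(2,5): flips 1 -> legal
(3,5): flips 2 -> legal
(4,5): flips 2 -> legal
(5,5): flips 2 -> legal
(6,3): no bracket -> illegal
(6,4): no bracket -> illegal
(6,5): flips 1 -> legal
W mobility = 10

Answer: B=7 W=10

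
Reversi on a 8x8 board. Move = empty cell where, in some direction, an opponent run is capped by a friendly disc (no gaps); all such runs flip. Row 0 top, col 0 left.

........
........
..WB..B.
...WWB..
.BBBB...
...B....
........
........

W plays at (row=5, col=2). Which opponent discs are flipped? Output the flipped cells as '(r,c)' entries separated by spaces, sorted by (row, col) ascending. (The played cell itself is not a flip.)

Dir NW: opp run (4,1), next='.' -> no flip
Dir N: opp run (4,2), next='.' -> no flip
Dir NE: opp run (4,3) capped by W -> flip
Dir W: first cell '.' (not opp) -> no flip
Dir E: opp run (5,3), next='.' -> no flip
Dir SW: first cell '.' (not opp) -> no flip
Dir S: first cell '.' (not opp) -> no flip
Dir SE: first cell '.' (not opp) -> no flip

Answer: (4,3)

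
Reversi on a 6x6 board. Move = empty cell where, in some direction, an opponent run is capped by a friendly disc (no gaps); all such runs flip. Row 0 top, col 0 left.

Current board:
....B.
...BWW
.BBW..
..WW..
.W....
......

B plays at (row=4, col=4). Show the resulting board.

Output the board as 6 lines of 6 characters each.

Answer: ....B.
...BWW
.BBW..
..WB..
.W..B.
......

Derivation:
Place B at (4,4); scan 8 dirs for brackets.
Dir NW: opp run (3,3) capped by B -> flip
Dir N: first cell '.' (not opp) -> no flip
Dir NE: first cell '.' (not opp) -> no flip
Dir W: first cell '.' (not opp) -> no flip
Dir E: first cell '.' (not opp) -> no flip
Dir SW: first cell '.' (not opp) -> no flip
Dir S: first cell '.' (not opp) -> no flip
Dir SE: first cell '.' (not opp) -> no flip
All flips: (3,3)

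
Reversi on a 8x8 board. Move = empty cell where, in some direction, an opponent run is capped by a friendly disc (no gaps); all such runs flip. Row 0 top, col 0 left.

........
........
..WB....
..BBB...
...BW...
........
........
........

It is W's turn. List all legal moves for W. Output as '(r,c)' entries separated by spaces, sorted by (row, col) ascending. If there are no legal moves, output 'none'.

Answer: (2,4) (4,2)

Derivation:
(1,2): no bracket -> illegal
(1,3): no bracket -> illegal
(1,4): no bracket -> illegal
(2,1): no bracket -> illegal
(2,4): flips 2 -> legal
(2,5): no bracket -> illegal
(3,1): no bracket -> illegal
(3,5): no bracket -> illegal
(4,1): no bracket -> illegal
(4,2): flips 2 -> legal
(4,5): no bracket -> illegal
(5,2): no bracket -> illegal
(5,3): no bracket -> illegal
(5,4): no bracket -> illegal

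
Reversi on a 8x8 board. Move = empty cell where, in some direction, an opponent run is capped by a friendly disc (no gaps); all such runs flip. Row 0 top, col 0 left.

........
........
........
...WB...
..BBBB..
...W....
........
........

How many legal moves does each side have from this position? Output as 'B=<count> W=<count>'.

-- B to move --
(2,2): flips 1 -> legal
(2,3): flips 1 -> legal
(2,4): flips 1 -> legal
(3,2): flips 1 -> legal
(5,2): no bracket -> illegal
(5,4): no bracket -> illegal
(6,2): flips 1 -> legal
(6,3): flips 1 -> legal
(6,4): flips 1 -> legal
B mobility = 7
-- W to move --
(2,3): no bracket -> illegal
(2,4): no bracket -> illegal
(2,5): no bracket -> illegal
(3,1): flips 1 -> legal
(3,2): no bracket -> illegal
(3,5): flips 2 -> legal
(3,6): no bracket -> illegal
(4,1): no bracket -> illegal
(4,6): no bracket -> illegal
(5,1): flips 1 -> legal
(5,2): no bracket -> illegal
(5,4): no bracket -> illegal
(5,5): flips 1 -> legal
(5,6): no bracket -> illegal
W mobility = 4

Answer: B=7 W=4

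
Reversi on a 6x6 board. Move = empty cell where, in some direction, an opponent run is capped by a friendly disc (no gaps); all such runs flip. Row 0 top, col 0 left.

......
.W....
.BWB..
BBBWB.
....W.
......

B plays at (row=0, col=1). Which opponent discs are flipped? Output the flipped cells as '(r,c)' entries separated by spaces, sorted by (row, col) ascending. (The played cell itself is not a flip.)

Answer: (1,1)

Derivation:
Dir NW: edge -> no flip
Dir N: edge -> no flip
Dir NE: edge -> no flip
Dir W: first cell '.' (not opp) -> no flip
Dir E: first cell '.' (not opp) -> no flip
Dir SW: first cell '.' (not opp) -> no flip
Dir S: opp run (1,1) capped by B -> flip
Dir SE: first cell '.' (not opp) -> no flip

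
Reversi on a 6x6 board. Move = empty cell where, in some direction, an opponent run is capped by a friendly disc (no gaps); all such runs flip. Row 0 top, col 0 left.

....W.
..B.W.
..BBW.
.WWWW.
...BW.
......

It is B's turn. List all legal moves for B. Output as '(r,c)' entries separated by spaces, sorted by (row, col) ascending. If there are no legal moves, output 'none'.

(0,3): no bracket -> illegal
(0,5): flips 1 -> legal
(1,3): no bracket -> illegal
(1,5): no bracket -> illegal
(2,0): no bracket -> illegal
(2,1): flips 1 -> legal
(2,5): flips 2 -> legal
(3,0): no bracket -> illegal
(3,5): no bracket -> illegal
(4,0): flips 1 -> legal
(4,1): flips 1 -> legal
(4,2): flips 1 -> legal
(4,5): flips 2 -> legal
(5,3): no bracket -> illegal
(5,4): no bracket -> illegal
(5,5): flips 2 -> legal

Answer: (0,5) (2,1) (2,5) (4,0) (4,1) (4,2) (4,5) (5,5)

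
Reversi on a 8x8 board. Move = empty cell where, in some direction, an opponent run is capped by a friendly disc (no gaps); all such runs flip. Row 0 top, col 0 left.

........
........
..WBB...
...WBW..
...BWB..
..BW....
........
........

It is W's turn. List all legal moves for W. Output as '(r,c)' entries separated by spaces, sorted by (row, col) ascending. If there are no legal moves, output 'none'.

(1,2): no bracket -> illegal
(1,3): flips 2 -> legal
(1,4): flips 2 -> legal
(1,5): flips 1 -> legal
(2,5): flips 2 -> legal
(3,2): no bracket -> illegal
(3,6): no bracket -> illegal
(4,1): no bracket -> illegal
(4,2): flips 1 -> legal
(4,6): flips 1 -> legal
(5,1): flips 1 -> legal
(5,4): no bracket -> illegal
(5,5): flips 1 -> legal
(5,6): no bracket -> illegal
(6,1): no bracket -> illegal
(6,2): no bracket -> illegal
(6,3): no bracket -> illegal

Answer: (1,3) (1,4) (1,5) (2,5) (4,2) (4,6) (5,1) (5,5)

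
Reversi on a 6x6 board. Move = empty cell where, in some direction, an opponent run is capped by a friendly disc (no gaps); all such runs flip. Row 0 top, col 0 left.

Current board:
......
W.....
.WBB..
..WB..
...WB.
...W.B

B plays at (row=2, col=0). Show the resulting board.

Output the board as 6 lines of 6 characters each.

Place B at (2,0); scan 8 dirs for brackets.
Dir NW: edge -> no flip
Dir N: opp run (1,0), next='.' -> no flip
Dir NE: first cell '.' (not opp) -> no flip
Dir W: edge -> no flip
Dir E: opp run (2,1) capped by B -> flip
Dir SW: edge -> no flip
Dir S: first cell '.' (not opp) -> no flip
Dir SE: first cell '.' (not opp) -> no flip
All flips: (2,1)

Answer: ......
W.....
BBBB..
..WB..
...WB.
...W.B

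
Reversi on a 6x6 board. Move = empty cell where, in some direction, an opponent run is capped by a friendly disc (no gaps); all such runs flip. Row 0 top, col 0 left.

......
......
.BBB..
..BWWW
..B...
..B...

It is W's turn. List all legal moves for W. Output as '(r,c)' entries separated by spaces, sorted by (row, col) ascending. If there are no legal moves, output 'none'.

(1,0): no bracket -> illegal
(1,1): flips 1 -> legal
(1,2): flips 1 -> legal
(1,3): flips 1 -> legal
(1,4): no bracket -> illegal
(2,0): no bracket -> illegal
(2,4): no bracket -> illegal
(3,0): no bracket -> illegal
(3,1): flips 1 -> legal
(4,1): no bracket -> illegal
(4,3): no bracket -> illegal
(5,1): flips 1 -> legal
(5,3): no bracket -> illegal

Answer: (1,1) (1,2) (1,3) (3,1) (5,1)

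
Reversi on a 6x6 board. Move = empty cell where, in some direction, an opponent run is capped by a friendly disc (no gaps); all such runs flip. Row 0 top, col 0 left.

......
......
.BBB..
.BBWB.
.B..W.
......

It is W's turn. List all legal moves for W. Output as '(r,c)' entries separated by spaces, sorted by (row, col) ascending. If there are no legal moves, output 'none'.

Answer: (1,1) (1,3) (2,4) (3,0) (3,5)

Derivation:
(1,0): no bracket -> illegal
(1,1): flips 1 -> legal
(1,2): no bracket -> illegal
(1,3): flips 1 -> legal
(1,4): no bracket -> illegal
(2,0): no bracket -> illegal
(2,4): flips 1 -> legal
(2,5): no bracket -> illegal
(3,0): flips 2 -> legal
(3,5): flips 1 -> legal
(4,0): no bracket -> illegal
(4,2): no bracket -> illegal
(4,3): no bracket -> illegal
(4,5): no bracket -> illegal
(5,0): no bracket -> illegal
(5,1): no bracket -> illegal
(5,2): no bracket -> illegal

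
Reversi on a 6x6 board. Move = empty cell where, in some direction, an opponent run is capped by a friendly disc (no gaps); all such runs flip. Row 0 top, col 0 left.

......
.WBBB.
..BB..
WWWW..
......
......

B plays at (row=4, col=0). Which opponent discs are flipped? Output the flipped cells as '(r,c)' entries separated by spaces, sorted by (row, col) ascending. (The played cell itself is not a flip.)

Dir NW: edge -> no flip
Dir N: opp run (3,0), next='.' -> no flip
Dir NE: opp run (3,1) capped by B -> flip
Dir W: edge -> no flip
Dir E: first cell '.' (not opp) -> no flip
Dir SW: edge -> no flip
Dir S: first cell '.' (not opp) -> no flip
Dir SE: first cell '.' (not opp) -> no flip

Answer: (3,1)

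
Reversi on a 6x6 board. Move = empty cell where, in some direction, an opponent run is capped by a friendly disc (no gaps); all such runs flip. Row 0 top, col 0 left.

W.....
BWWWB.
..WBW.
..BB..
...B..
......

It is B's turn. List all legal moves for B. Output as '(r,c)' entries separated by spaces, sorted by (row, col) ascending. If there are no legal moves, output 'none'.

(0,1): flips 1 -> legal
(0,2): flips 2 -> legal
(0,3): flips 1 -> legal
(0,4): no bracket -> illegal
(1,5): flips 1 -> legal
(2,0): no bracket -> illegal
(2,1): flips 1 -> legal
(2,5): flips 1 -> legal
(3,1): no bracket -> illegal
(3,4): flips 1 -> legal
(3,5): no bracket -> illegal

Answer: (0,1) (0,2) (0,3) (1,5) (2,1) (2,5) (3,4)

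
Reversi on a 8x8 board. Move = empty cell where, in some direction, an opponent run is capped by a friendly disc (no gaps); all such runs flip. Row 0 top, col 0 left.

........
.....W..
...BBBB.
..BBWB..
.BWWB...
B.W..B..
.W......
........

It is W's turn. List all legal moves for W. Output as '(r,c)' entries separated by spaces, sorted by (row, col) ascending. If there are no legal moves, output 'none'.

Answer: (1,2) (1,3) (1,4) (1,6) (2,1) (2,2) (3,0) (3,1) (3,6) (3,7) (4,0) (4,5) (5,4)

Derivation:
(1,2): flips 1 -> legal
(1,3): flips 2 -> legal
(1,4): flips 1 -> legal
(1,6): flips 1 -> legal
(1,7): no bracket -> illegal
(2,1): flips 1 -> legal
(2,2): flips 1 -> legal
(2,7): no bracket -> illegal
(3,0): flips 1 -> legal
(3,1): flips 2 -> legal
(3,6): flips 1 -> legal
(3,7): flips 1 -> legal
(4,0): flips 1 -> legal
(4,5): flips 3 -> legal
(4,6): no bracket -> illegal
(5,1): no bracket -> illegal
(5,3): no bracket -> illegal
(5,4): flips 1 -> legal
(5,6): no bracket -> illegal
(6,0): no bracket -> illegal
(6,4): no bracket -> illegal
(6,5): no bracket -> illegal
(6,6): no bracket -> illegal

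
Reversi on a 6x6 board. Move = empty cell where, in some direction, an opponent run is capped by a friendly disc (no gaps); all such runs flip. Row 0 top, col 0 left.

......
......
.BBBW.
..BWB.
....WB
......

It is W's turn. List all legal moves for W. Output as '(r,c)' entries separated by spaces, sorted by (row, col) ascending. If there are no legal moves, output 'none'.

(1,0): no bracket -> illegal
(1,1): flips 1 -> legal
(1,2): no bracket -> illegal
(1,3): flips 1 -> legal
(1,4): no bracket -> illegal
(2,0): flips 3 -> legal
(2,5): no bracket -> illegal
(3,0): no bracket -> illegal
(3,1): flips 1 -> legal
(3,5): flips 1 -> legal
(4,1): no bracket -> illegal
(4,2): no bracket -> illegal
(4,3): no bracket -> illegal
(5,4): no bracket -> illegal
(5,5): no bracket -> illegal

Answer: (1,1) (1,3) (2,0) (3,1) (3,5)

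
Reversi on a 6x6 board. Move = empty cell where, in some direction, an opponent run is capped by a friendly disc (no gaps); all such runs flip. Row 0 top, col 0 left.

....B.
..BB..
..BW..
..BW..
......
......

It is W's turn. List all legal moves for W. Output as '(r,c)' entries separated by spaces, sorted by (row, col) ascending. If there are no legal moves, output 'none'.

(0,1): flips 1 -> legal
(0,2): no bracket -> illegal
(0,3): flips 1 -> legal
(0,5): no bracket -> illegal
(1,1): flips 1 -> legal
(1,4): no bracket -> illegal
(1,5): no bracket -> illegal
(2,1): flips 1 -> legal
(2,4): no bracket -> illegal
(3,1): flips 1 -> legal
(4,1): flips 1 -> legal
(4,2): no bracket -> illegal
(4,3): no bracket -> illegal

Answer: (0,1) (0,3) (1,1) (2,1) (3,1) (4,1)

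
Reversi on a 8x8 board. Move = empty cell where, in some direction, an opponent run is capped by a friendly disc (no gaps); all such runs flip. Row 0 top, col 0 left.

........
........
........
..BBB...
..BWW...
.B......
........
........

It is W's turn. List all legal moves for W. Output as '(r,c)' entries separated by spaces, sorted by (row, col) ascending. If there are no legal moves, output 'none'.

Answer: (2,1) (2,2) (2,3) (2,4) (2,5) (4,1)

Derivation:
(2,1): flips 1 -> legal
(2,2): flips 1 -> legal
(2,3): flips 1 -> legal
(2,4): flips 1 -> legal
(2,5): flips 1 -> legal
(3,1): no bracket -> illegal
(3,5): no bracket -> illegal
(4,0): no bracket -> illegal
(4,1): flips 1 -> legal
(4,5): no bracket -> illegal
(5,0): no bracket -> illegal
(5,2): no bracket -> illegal
(5,3): no bracket -> illegal
(6,0): no bracket -> illegal
(6,1): no bracket -> illegal
(6,2): no bracket -> illegal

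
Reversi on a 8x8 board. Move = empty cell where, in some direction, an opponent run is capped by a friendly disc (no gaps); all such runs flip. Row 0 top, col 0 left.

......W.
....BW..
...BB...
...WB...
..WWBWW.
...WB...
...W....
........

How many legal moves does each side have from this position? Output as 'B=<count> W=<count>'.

-- B to move --
(0,4): no bracket -> illegal
(0,5): no bracket -> illegal
(0,7): no bracket -> illegal
(1,6): flips 1 -> legal
(1,7): no bracket -> illegal
(2,2): flips 1 -> legal
(2,5): no bracket -> illegal
(2,6): no bracket -> illegal
(3,1): no bracket -> illegal
(3,2): flips 2 -> legal
(3,5): no bracket -> illegal
(3,6): flips 1 -> legal
(3,7): no bracket -> illegal
(4,1): flips 2 -> legal
(4,7): flips 2 -> legal
(5,1): flips 2 -> legal
(5,2): flips 2 -> legal
(5,5): no bracket -> illegal
(5,6): flips 1 -> legal
(5,7): no bracket -> illegal
(6,2): flips 1 -> legal
(6,4): no bracket -> illegal
(7,2): flips 1 -> legal
(7,3): flips 4 -> legal
(7,4): no bracket -> illegal
B mobility = 12
-- W to move --
(0,3): no bracket -> illegal
(0,4): no bracket -> illegal
(0,5): no bracket -> illegal
(1,2): flips 2 -> legal
(1,3): flips 2 -> legal
(2,2): no bracket -> illegal
(2,5): flips 1 -> legal
(3,2): no bracket -> illegal
(3,5): flips 2 -> legal
(5,5): flips 2 -> legal
(6,4): no bracket -> illegal
(6,5): flips 1 -> legal
W mobility = 6

Answer: B=12 W=6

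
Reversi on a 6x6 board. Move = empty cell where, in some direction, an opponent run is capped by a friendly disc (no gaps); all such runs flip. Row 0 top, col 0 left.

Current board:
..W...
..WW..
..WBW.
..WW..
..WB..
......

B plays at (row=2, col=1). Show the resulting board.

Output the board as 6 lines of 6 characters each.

Answer: ..W...
..WW..
.BBBW.
..BW..
..WB..
......

Derivation:
Place B at (2,1); scan 8 dirs for brackets.
Dir NW: first cell '.' (not opp) -> no flip
Dir N: first cell '.' (not opp) -> no flip
Dir NE: opp run (1,2), next='.' -> no flip
Dir W: first cell '.' (not opp) -> no flip
Dir E: opp run (2,2) capped by B -> flip
Dir SW: first cell '.' (not opp) -> no flip
Dir S: first cell '.' (not opp) -> no flip
Dir SE: opp run (3,2) capped by B -> flip
All flips: (2,2) (3,2)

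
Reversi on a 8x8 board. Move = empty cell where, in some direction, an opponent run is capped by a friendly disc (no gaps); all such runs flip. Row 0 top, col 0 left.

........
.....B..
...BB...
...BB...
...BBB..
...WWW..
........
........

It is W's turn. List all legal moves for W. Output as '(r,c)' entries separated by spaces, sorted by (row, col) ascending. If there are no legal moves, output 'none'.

Answer: (1,3) (1,4) (2,2) (3,2) (3,5) (3,6)

Derivation:
(0,4): no bracket -> illegal
(0,5): no bracket -> illegal
(0,6): no bracket -> illegal
(1,2): no bracket -> illegal
(1,3): flips 3 -> legal
(1,4): flips 3 -> legal
(1,6): no bracket -> illegal
(2,2): flips 2 -> legal
(2,5): no bracket -> illegal
(2,6): no bracket -> illegal
(3,2): flips 1 -> legal
(3,5): flips 2 -> legal
(3,6): flips 1 -> legal
(4,2): no bracket -> illegal
(4,6): no bracket -> illegal
(5,2): no bracket -> illegal
(5,6): no bracket -> illegal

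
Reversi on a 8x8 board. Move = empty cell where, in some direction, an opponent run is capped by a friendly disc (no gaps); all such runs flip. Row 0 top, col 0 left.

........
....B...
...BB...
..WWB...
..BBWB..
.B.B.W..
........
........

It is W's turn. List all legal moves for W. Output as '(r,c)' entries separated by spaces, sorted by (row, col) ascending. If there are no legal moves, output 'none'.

Answer: (0,4) (0,5) (1,3) (1,5) (3,5) (4,1) (4,6) (5,2) (5,4) (6,0) (6,2) (6,3)

Derivation:
(0,3): no bracket -> illegal
(0,4): flips 3 -> legal
(0,5): flips 2 -> legal
(1,2): no bracket -> illegal
(1,3): flips 1 -> legal
(1,5): flips 1 -> legal
(2,2): no bracket -> illegal
(2,5): no bracket -> illegal
(3,1): no bracket -> illegal
(3,5): flips 2 -> legal
(3,6): no bracket -> illegal
(4,0): no bracket -> illegal
(4,1): flips 2 -> legal
(4,6): flips 1 -> legal
(5,0): no bracket -> illegal
(5,2): flips 1 -> legal
(5,4): flips 1 -> legal
(5,6): no bracket -> illegal
(6,0): flips 2 -> legal
(6,1): no bracket -> illegal
(6,2): flips 1 -> legal
(6,3): flips 2 -> legal
(6,4): no bracket -> illegal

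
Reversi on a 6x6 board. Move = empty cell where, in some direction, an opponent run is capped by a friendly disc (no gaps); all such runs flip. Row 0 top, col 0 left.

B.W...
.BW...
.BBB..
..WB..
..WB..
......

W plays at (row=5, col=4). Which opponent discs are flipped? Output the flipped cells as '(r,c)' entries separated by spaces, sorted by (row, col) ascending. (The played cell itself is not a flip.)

Answer: (4,3)

Derivation:
Dir NW: opp run (4,3) capped by W -> flip
Dir N: first cell '.' (not opp) -> no flip
Dir NE: first cell '.' (not opp) -> no flip
Dir W: first cell '.' (not opp) -> no flip
Dir E: first cell '.' (not opp) -> no flip
Dir SW: edge -> no flip
Dir S: edge -> no flip
Dir SE: edge -> no flip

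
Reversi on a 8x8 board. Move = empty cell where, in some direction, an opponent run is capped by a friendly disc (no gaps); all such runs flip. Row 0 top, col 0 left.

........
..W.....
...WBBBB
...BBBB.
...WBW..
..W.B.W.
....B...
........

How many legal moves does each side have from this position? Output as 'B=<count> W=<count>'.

Answer: B=10 W=4

Derivation:
-- B to move --
(0,1): flips 2 -> legal
(0,2): no bracket -> illegal
(0,3): no bracket -> illegal
(1,1): no bracket -> illegal
(1,3): flips 1 -> legal
(1,4): no bracket -> illegal
(2,1): no bracket -> illegal
(2,2): flips 1 -> legal
(3,2): flips 1 -> legal
(4,1): no bracket -> illegal
(4,2): flips 1 -> legal
(4,6): flips 1 -> legal
(4,7): no bracket -> illegal
(5,1): no bracket -> illegal
(5,3): flips 1 -> legal
(5,5): flips 1 -> legal
(5,7): no bracket -> illegal
(6,1): flips 2 -> legal
(6,2): no bracket -> illegal
(6,3): no bracket -> illegal
(6,5): no bracket -> illegal
(6,6): no bracket -> illegal
(6,7): flips 2 -> legal
B mobility = 10
-- W to move --
(1,3): no bracket -> illegal
(1,4): no bracket -> illegal
(1,5): flips 2 -> legal
(1,6): flips 2 -> legal
(1,7): no bracket -> illegal
(2,2): no bracket -> illegal
(3,2): no bracket -> illegal
(3,7): no bracket -> illegal
(4,2): no bracket -> illegal
(4,6): no bracket -> illegal
(4,7): no bracket -> illegal
(5,3): no bracket -> illegal
(5,5): no bracket -> illegal
(6,3): flips 1 -> legal
(6,5): flips 1 -> legal
(7,3): no bracket -> illegal
(7,4): no bracket -> illegal
(7,5): no bracket -> illegal
W mobility = 4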